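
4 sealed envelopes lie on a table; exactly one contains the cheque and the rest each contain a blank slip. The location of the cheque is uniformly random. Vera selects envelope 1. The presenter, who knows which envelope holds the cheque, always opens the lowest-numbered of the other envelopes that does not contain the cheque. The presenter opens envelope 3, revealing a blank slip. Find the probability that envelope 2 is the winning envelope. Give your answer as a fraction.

1

Condition on the true location of the cheque.
If it is in either of envelopes 1 and 4 (prior 1/4 each): the presenter would have opened envelope 2 instead, probability 0; weight (1/4)·0 = 0 each.
If it is in envelope 2 (prior 1/4): envelope 3 is the lowest-numbered option available, probability 1; weight (1/4)·1 = 1/4.
If it is in envelope 3 (prior 1/4): the presenter opened envelope 3, so this case is ruled out; weight (1/4)·0 = 0.
The weights sum to 1/4.
So P(the cheque in envelope 2 | the presenter opened envelope 3) = (1/4) / (1/4) = 1.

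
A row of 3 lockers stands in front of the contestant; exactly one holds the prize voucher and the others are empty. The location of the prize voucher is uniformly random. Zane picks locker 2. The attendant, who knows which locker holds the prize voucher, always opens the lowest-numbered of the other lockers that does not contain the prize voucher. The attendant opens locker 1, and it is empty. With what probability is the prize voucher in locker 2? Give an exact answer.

Consider each possible location of the prize voucher in turn.
If it is in locker 1 (prior 1/3): the attendant opened locker 1, so this case is ruled out; weight (1/3)·0 = 0.
If it is in either of lockers 2 and 3 (prior 1/3 each): locker 1 is the lowest-numbered option available, probability 1; weight (1/3)·1 = 1/3 each.
The weights sum to 2/3.
So P(the prize voucher in locker 2 | the attendant opened locker 1) = (1/3) / (2/3) = 1/2.

1/2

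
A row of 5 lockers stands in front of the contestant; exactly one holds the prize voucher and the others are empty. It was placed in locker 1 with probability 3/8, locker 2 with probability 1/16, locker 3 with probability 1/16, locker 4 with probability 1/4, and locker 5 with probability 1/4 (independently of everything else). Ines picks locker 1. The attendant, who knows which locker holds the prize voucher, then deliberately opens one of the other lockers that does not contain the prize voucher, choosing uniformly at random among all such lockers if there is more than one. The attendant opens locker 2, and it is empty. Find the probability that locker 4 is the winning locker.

8/27

Condition on the true location of the prize voucher.
If it is in locker 1 (prior 3/8): the attendant has 4 equally likely choices, so probability 1/4; weight (3/8)·(1/4) = 3/32.
If it is in locker 2 (prior 1/16): the attendant opened locker 2, so this case is ruled out; weight (1/16)·0 = 0.
If it is in locker 3 (prior 1/16): the attendant has 3 equally likely choices, so probability 1/3; weight (1/16)·(1/3) = 1/48.
If it is in either of lockers 4 and 5 (prior 1/4 each): the attendant has 3 equally likely choices, so probability 1/3; weight (1/4)·(1/3) = 1/12 each.
The weights sum to 9/32.
So P(the prize voucher in locker 4 | the attendant opened locker 2) = (1/12) / (9/32) = 8/27.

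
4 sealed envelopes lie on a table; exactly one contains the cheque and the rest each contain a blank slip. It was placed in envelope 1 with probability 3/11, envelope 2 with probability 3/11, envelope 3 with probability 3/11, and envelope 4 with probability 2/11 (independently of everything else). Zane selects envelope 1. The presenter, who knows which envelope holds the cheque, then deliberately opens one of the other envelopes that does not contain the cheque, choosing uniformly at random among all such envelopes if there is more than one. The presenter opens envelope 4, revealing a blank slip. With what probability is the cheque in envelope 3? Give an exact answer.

Condition on the true location of the cheque.
If it is in envelope 1 (prior 3/11): the presenter has 3 equally likely choices, so probability 1/3; weight (3/11)·(1/3) = 1/11.
If it is in either of envelopes 2 and 3 (prior 3/11 each): the presenter has 2 equally likely choices, so probability 1/2; weight (3/11)·(1/2) = 3/22 each.
If it is in envelope 4 (prior 2/11): the presenter opened envelope 4, so this case is ruled out; weight (2/11)·0 = 0.
The weights sum to 4/11.
So P(the cheque in envelope 3 | the presenter opened envelope 4) = (3/22) / (4/11) = 3/8.

3/8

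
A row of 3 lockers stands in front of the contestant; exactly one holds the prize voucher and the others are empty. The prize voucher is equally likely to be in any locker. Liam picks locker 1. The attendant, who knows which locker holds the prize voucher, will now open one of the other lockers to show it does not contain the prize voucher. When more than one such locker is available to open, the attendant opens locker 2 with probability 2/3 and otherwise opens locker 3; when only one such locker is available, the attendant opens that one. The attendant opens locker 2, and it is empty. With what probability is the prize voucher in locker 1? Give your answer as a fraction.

2/5

Consider each possible location of the prize voucher in turn.
If it is in locker 1 (prior 1/3): locker 2 is available, opened with probability 2/3; weight (1/3)·(2/3) = 2/9.
If it is in locker 2 (prior 1/3): the attendant opened locker 2, so this case is ruled out; weight (1/3)·0 = 0.
If it is in locker 3 (prior 1/3): only locker 2 is available, probability 1; weight (1/3)·1 = 1/3.
The weights sum to 5/9.
So P(the prize voucher in locker 1 | the attendant opened locker 2) = (2/9) / (5/9) = 2/5.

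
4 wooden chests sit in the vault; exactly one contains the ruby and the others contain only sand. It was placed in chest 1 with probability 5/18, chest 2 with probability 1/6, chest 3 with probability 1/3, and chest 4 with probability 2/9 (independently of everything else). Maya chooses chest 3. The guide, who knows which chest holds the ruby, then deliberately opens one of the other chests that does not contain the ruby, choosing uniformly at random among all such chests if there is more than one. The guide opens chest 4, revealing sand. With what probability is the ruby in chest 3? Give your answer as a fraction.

1/3

Apply Bayes' rule, conditioning on where the ruby actually is.
If it is in chest 1 (prior 5/18): the guide has 2 equally likely choices, so probability 1/2; weight (5/18)·(1/2) = 5/36.
If it is in chest 2 (prior 1/6): the guide has 2 equally likely choices, so probability 1/2; weight (1/6)·(1/2) = 1/12.
If it is in chest 3 (prior 1/3): the guide has 3 equally likely choices, so probability 1/3; weight (1/3)·(1/3) = 1/9.
If it is in chest 4 (prior 2/9): the guide opened chest 4, so this case is ruled out; weight (2/9)·0 = 0.
The weights sum to 1/3.
So P(the ruby in chest 3 | the guide opened chest 4) = (1/9) / (1/3) = 1/3.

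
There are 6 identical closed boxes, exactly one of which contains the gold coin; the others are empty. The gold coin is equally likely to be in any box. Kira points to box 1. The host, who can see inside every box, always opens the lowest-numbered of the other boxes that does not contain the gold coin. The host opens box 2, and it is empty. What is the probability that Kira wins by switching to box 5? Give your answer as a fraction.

1/5

Consider each possible location of the gold coin in turn.
If it is in any of boxes 1, 3, 4, 5, and 6 (prior 1/6 each): box 2 is the lowest-numbered option available, probability 1; weight (1/6)·1 = 1/6 each.
If it is in box 2 (prior 1/6): the host opened box 2, so this case is ruled out; weight (1/6)·0 = 0.
The weights sum to 5/6.
So P(the gold coin in box 5 | the host opened box 2) = (1/6) / (5/6) = 1/5.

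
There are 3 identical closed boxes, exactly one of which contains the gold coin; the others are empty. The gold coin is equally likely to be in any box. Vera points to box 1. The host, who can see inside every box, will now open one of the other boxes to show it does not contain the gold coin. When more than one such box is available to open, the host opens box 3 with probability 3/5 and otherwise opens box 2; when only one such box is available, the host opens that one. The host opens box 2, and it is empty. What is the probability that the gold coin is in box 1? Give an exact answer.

2/7

Consider each possible location of the gold coin in turn.
If it is in box 1 (prior 1/3): box 3 is available but not opened, probability 2/5; weight (1/3)·(2/5) = 2/15.
If it is in box 2 (prior 1/3): the host opened box 2, so this case is ruled out; weight (1/3)·0 = 0.
If it is in box 3 (prior 1/3): only box 2 is available, probability 1; weight (1/3)·1 = 1/3.
The weights sum to 7/15.
So P(the gold coin in box 1 | the host opened box 2) = (2/15) / (7/15) = 2/7.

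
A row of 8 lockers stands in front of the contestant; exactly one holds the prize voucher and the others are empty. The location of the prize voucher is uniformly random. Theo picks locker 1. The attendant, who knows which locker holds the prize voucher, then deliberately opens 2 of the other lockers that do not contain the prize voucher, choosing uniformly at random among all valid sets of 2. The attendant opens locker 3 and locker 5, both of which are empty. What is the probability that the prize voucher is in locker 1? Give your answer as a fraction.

1/8

Consider each possible location of the prize voucher in turn.
If it is in locker 1 (prior 1/8): the attendant has 21 equally likely choices, so probability 1/21; weight (1/8)·(1/21) = 1/168.
If it is in any of lockers 2, 4, 6, 7, and 8 (prior 1/8 each): the attendant has 15 equally likely choices, so probability 1/15; weight (1/8)·(1/15) = 1/120 each.
If it is in either of lockers 3 and 5 (prior 1/8 each): that locker was opened and seen not to hold the prize — ruled out; weight (1/8)·0 = 0 each.
The weights sum to 1/21.
So P(the prize voucher in locker 1 | the attendant opened locker 3 and locker 5) = (1/168) / (1/21) = 1/8.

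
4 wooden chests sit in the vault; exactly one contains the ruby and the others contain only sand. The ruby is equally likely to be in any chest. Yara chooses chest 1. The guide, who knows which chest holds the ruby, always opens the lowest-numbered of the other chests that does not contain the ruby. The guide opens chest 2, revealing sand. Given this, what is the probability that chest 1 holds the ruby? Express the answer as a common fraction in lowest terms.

1/3

Condition on the true location of the ruby.
If it is in any of chests 1, 3, and 4 (prior 1/4 each): chest 2 is the lowest-numbered option available, probability 1; weight (1/4)·1 = 1/4 each.
If it is in chest 2 (prior 1/4): the guide opened chest 2, so this case is ruled out; weight (1/4)·0 = 0.
The weights sum to 3/4.
So P(the ruby in chest 1 | the guide opened chest 2) = (1/4) / (3/4) = 1/3.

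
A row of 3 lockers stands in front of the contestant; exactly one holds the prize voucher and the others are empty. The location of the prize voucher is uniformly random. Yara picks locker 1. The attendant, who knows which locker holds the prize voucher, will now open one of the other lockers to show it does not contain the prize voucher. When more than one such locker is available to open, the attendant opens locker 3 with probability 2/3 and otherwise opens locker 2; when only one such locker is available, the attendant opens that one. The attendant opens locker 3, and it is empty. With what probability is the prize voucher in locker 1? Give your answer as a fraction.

Apply Bayes' rule, conditioning on where the prize voucher actually is.
If it is in locker 1 (prior 1/3): locker 3 is available, opened with probability 2/3; weight (1/3)·(2/3) = 2/9.
If it is in locker 2 (prior 1/3): only locker 3 is available, probability 1; weight (1/3)·1 = 1/3.
If it is in locker 3 (prior 1/3): the attendant opened locker 3, so this case is ruled out; weight (1/3)·0 = 0.
The weights sum to 5/9.
So P(the prize voucher in locker 1 | the attendant opened locker 3) = (2/9) / (5/9) = 2/5.

2/5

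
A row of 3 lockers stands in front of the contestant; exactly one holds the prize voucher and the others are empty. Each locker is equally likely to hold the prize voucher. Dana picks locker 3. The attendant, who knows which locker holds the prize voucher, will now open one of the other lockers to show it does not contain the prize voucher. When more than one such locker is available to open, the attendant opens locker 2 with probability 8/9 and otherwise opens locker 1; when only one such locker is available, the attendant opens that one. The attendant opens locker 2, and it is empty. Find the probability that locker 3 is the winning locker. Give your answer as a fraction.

8/17

Apply Bayes' rule, conditioning on where the prize voucher actually is.
If it is in locker 1 (prior 1/3): only locker 2 is available, probability 1; weight (1/3)·1 = 1/3.
If it is in locker 2 (prior 1/3): the attendant opened locker 2, so this case is ruled out; weight (1/3)·0 = 0.
If it is in locker 3 (prior 1/3): locker 2 is available, opened with probability 8/9; weight (1/3)·(8/9) = 8/27.
The weights sum to 17/27.
So P(the prize voucher in locker 3 | the attendant opened locker 2) = (8/27) / (17/27) = 8/17.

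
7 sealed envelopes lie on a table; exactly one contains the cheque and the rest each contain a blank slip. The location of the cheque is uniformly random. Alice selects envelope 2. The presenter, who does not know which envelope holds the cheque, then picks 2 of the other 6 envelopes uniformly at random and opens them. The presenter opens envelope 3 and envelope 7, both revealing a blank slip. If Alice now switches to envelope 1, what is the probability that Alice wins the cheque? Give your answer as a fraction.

Because the presenter chose which envelopes to open without knowing where the cheque is, the choice is independent of the prize location. Learning that none of the 2 opened envelopes holds the cheque simply rules out those 2 locations and leaves the remaining 5 envelopes still equally likely by symmetry.
So P(the cheque in envelope 1) = 1/5.

1/5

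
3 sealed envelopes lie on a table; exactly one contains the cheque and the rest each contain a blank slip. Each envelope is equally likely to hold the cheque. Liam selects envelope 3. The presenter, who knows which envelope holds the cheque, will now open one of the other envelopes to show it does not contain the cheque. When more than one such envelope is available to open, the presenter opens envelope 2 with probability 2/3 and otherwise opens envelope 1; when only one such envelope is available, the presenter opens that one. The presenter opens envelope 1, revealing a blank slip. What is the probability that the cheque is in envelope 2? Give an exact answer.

Apply Bayes' rule, conditioning on where the cheque actually is.
If it is in envelope 1 (prior 1/3): the presenter opened envelope 1, so this case is ruled out; weight (1/3)·0 = 0.
If it is in envelope 2 (prior 1/3): only envelope 1 is available, probability 1; weight (1/3)·1 = 1/3.
If it is in envelope 3 (prior 1/3): envelope 2 is available but not opened, probability 1/3; weight (1/3)·(1/3) = 1/9.
The weights sum to 4/9.
So P(the cheque in envelope 2 | the presenter opened envelope 1) = (1/3) / (4/9) = 3/4.

3/4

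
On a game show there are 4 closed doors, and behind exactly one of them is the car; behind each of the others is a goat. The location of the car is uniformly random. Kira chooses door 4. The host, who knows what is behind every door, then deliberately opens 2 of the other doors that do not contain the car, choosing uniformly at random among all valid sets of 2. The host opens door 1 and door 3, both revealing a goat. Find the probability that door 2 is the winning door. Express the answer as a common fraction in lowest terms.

Condition on the true location of the car.
If it is behind either of doors 1 and 3 (prior 1/4 each): that door was opened and seen not to hold the prize — ruled out; weight (1/4)·0 = 0 each.
If it is behind door 2 (prior 1/4): the host has no choice, probability 1; weight (1/4)·1 = 1/4.
If it is behind door 4 (prior 1/4): the host has 3 equally likely choices, so probability 1/3; weight (1/4)·(1/3) = 1/12.
The weights sum to 1/3.
So P(the car behind door 2 | the host opened door 1 and door 3) = (1/4) / (1/3) = 3/4.

3/4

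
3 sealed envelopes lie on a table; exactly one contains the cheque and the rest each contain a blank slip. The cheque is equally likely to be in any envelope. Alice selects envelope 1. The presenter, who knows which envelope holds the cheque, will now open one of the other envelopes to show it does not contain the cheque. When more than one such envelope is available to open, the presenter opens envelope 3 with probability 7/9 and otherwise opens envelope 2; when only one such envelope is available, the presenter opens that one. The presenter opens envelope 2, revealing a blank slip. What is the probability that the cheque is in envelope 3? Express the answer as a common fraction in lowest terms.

9/11

Consider each possible location of the cheque in turn.
If it is in envelope 1 (prior 1/3): envelope 3 is available but not opened, probability 2/9; weight (1/3)·(2/9) = 2/27.
If it is in envelope 2 (prior 1/3): the presenter opened envelope 2, so this case is ruled out; weight (1/3)·0 = 0.
If it is in envelope 3 (prior 1/3): only envelope 2 is available, probability 1; weight (1/3)·1 = 1/3.
The weights sum to 11/27.
So P(the cheque in envelope 3 | the presenter opened envelope 2) = (1/3) / (11/27) = 9/11.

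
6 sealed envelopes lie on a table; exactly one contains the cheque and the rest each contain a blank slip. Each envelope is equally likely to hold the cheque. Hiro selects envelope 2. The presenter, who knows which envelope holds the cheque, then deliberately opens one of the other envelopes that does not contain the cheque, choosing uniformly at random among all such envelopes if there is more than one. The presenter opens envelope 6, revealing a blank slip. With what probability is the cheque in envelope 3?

5/24

Condition on the true location of the cheque.
If it is in any of envelopes 1, 3, 4, and 5 (prior 1/6 each): the presenter has 4 equally likely choices, so probability 1/4; weight (1/6)·(1/4) = 1/24 each.
If it is in envelope 2 (prior 1/6): the presenter has 5 equally likely choices, so probability 1/5; weight (1/6)·(1/5) = 1/30.
If it is in envelope 6 (prior 1/6): the presenter opened envelope 6, so this case is ruled out; weight (1/6)·0 = 0.
The weights sum to 1/5.
So P(the cheque in envelope 3 | the presenter opened envelope 6) = (1/24) / (1/5) = 5/24.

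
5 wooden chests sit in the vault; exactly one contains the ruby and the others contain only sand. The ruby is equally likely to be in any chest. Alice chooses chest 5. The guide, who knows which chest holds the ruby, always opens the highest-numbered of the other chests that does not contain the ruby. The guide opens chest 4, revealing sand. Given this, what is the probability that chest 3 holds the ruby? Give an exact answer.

Apply Bayes' rule, conditioning on where the ruby actually is.
If it is in any of chests 1, 2, 3, and 5 (prior 1/5 each): chest 4 is the highest-numbered option available, probability 1; weight (1/5)·1 = 1/5 each.
If it is in chest 4 (prior 1/5): the guide opened chest 4, so this case is ruled out; weight (1/5)·0 = 0.
The weights sum to 4/5.
So P(the ruby in chest 3 | the guide opened chest 4) = (1/5) / (4/5) = 1/4.

1/4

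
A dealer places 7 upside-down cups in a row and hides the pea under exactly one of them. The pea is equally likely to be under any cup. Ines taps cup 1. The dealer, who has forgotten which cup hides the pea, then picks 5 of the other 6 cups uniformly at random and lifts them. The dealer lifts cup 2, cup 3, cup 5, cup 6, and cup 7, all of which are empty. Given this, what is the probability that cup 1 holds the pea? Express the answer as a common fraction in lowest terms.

Apply Bayes' rule, conditioning on where the pea actually is.
If it is under either of cups 1 and 4 (prior 1/7 each): the dealer picks exactly this set with probability 1/6 regardless, and none is the prize; weight (1/7)·(1/6) = 1/42 each.
If it is under any of cups 2, 3, 5, 6, and 7 (prior 1/7 each): that cup was opened and seen not to hold the prize — ruled out; weight (1/7)·0 = 0 each.
The weights sum to 1/21.
So P(the pea under cup 1 | the dealer opened cup 2, cup 3, cup 5, cup 6, and cup 7) = (1/42) / (1/21) = 1/2.

1/2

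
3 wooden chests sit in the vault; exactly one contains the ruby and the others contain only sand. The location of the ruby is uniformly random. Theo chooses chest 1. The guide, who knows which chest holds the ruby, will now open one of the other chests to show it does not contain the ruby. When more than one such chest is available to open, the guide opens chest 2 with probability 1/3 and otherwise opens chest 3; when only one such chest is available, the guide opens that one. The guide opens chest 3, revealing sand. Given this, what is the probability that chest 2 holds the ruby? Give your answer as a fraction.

Apply Bayes' rule, conditioning on where the ruby actually is.
If it is in chest 1 (prior 1/3): chest 2 is available but not opened, probability 2/3; weight (1/3)·(2/3) = 2/9.
If it is in chest 2 (prior 1/3): only chest 3 is available, probability 1; weight (1/3)·1 = 1/3.
If it is in chest 3 (prior 1/3): the guide opened chest 3, so this case is ruled out; weight (1/3)·0 = 0.
The weights sum to 5/9.
So P(the ruby in chest 2 | the guide opened chest 3) = (1/3) / (5/9) = 3/5.

3/5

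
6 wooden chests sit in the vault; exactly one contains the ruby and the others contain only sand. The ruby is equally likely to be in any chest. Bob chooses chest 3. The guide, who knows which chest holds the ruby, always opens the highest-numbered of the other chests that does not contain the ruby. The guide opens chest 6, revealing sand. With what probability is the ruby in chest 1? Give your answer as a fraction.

Condition on the true location of the ruby.
If it is in any of chests 1, 2, 3, 4, and 5 (prior 1/6 each): chest 6 is the highest-numbered option available, probability 1; weight (1/6)·1 = 1/6 each.
If it is in chest 6 (prior 1/6): the guide opened chest 6, so this case is ruled out; weight (1/6)·0 = 0.
The weights sum to 5/6.
So P(the ruby in chest 1 | the guide opened chest 6) = (1/6) / (5/6) = 1/5.

1/5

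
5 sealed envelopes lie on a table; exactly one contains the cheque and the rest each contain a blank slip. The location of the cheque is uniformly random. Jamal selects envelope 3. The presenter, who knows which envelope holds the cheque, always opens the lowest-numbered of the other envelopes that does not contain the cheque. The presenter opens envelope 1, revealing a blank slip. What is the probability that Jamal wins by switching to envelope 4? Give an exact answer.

1/4

Condition on the true location of the cheque.
If it is in envelope 1 (prior 1/5): the presenter opened envelope 1, so this case is ruled out; weight (1/5)·0 = 0.
If it is in any of envelopes 2, 3, 4, and 5 (prior 1/5 each): envelope 1 is the lowest-numbered option available, probability 1; weight (1/5)·1 = 1/5 each.
The weights sum to 4/5.
So P(the cheque in envelope 4 | the presenter opened envelope 1) = (1/5) / (4/5) = 1/4.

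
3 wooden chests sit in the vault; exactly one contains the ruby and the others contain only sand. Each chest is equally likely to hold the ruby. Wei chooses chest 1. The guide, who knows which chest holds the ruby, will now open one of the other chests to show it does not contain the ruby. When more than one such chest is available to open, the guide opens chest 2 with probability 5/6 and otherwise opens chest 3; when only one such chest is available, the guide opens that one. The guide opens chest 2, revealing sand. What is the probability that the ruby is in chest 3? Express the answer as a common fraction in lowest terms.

Consider each possible location of the ruby in turn.
If it is in chest 1 (prior 1/3): chest 2 is available, opened with probability 5/6; weight (1/3)·(5/6) = 5/18.
If it is in chest 2 (prior 1/3): the guide opened chest 2, so this case is ruled out; weight (1/3)·0 = 0.
If it is in chest 3 (prior 1/3): only chest 2 is available, probability 1; weight (1/3)·1 = 1/3.
The weights sum to 11/18.
So P(the ruby in chest 3 | the guide opened chest 2) = (1/3) / (11/18) = 6/11.

6/11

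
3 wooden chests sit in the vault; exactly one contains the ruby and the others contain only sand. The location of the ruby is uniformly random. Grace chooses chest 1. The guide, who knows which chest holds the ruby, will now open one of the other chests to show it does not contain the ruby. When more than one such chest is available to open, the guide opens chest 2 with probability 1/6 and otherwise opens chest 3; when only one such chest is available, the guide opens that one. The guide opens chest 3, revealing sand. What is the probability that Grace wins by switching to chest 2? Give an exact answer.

Condition on the true location of the ruby.
If it is in chest 1 (prior 1/3): chest 2 is available but not opened, probability 5/6; weight (1/3)·(5/6) = 5/18.
If it is in chest 2 (prior 1/3): only chest 3 is available, probability 1; weight (1/3)·1 = 1/3.
If it is in chest 3 (prior 1/3): the guide opened chest 3, so this case is ruled out; weight (1/3)·0 = 0.
The weights sum to 11/18.
So P(the ruby in chest 2 | the guide opened chest 3) = (1/3) / (11/18) = 6/11.

6/11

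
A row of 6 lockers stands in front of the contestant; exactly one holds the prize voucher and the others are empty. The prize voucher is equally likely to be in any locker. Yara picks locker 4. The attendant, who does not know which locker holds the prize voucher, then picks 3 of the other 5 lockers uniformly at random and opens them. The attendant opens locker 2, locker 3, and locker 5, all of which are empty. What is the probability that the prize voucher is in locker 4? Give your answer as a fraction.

Apply Bayes' rule, conditioning on where the prize voucher actually is.
If it is in any of lockers 1, 4, and 6 (prior 1/6 each): the attendant picks exactly this set with probability 1/10 regardless, and none is the prize; weight (1/6)·(1/10) = 1/60 each.
If it is in any of lockers 2, 3, and 5 (prior 1/6 each): that locker was opened and seen not to hold the prize — ruled out; weight (1/6)·0 = 0 each.
The weights sum to 1/20.
So P(the prize voucher in locker 4 | the attendant opened locker 2, locker 3, and locker 5) = (1/60) / (1/20) = 1/3.

1/3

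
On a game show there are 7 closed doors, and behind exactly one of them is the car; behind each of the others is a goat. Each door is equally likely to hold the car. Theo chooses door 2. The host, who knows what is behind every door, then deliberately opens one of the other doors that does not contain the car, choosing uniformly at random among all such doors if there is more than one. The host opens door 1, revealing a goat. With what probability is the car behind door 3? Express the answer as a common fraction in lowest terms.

6/35

Apply Bayes' rule, conditioning on where the car actually is.
If it is behind door 1 (prior 1/7): the host opened door 1, so this case is ruled out; weight (1/7)·0 = 0.
If it is behind door 2 (prior 1/7): the host has 6 equally likely choices, so probability 1/6; weight (1/7)·(1/6) = 1/42.
If it is behind any of doors 3, 4, 5, 6, and 7 (prior 1/7 each): the host has 5 equally likely choices, so probability 1/5; weight (1/7)·(1/5) = 1/35 each.
The weights sum to 1/6.
So P(the car behind door 3 | the host opened door 1) = (1/35) / (1/6) = 6/35.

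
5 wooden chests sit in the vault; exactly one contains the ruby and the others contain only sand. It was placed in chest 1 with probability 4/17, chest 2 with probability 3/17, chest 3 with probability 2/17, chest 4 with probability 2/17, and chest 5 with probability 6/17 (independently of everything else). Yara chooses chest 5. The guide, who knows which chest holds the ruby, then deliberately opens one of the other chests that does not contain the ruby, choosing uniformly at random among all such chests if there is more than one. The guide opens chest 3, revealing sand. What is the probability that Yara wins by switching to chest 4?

4/27

Apply Bayes' rule, conditioning on where the ruby actually is.
If it is in chest 1 (prior 4/17): the guide has 3 equally likely choices, so probability 1/3; weight (4/17)·(1/3) = 4/51.
If it is in chest 2 (prior 3/17): the guide has 3 equally likely choices, so probability 1/3; weight (3/17)·(1/3) = 1/17.
If it is in chest 3 (prior 2/17): the guide opened chest 3, so this case is ruled out; weight (2/17)·0 = 0.
If it is in chest 4 (prior 2/17): the guide has 3 equally likely choices, so probability 1/3; weight (2/17)·(1/3) = 2/51.
If it is in chest 5 (prior 6/17): the guide has 4 equally likely choices, so probability 1/4; weight (6/17)·(1/4) = 3/34.
The weights sum to 9/34.
So P(the ruby in chest 4 | the guide opened chest 3) = (2/51) / (9/34) = 4/27.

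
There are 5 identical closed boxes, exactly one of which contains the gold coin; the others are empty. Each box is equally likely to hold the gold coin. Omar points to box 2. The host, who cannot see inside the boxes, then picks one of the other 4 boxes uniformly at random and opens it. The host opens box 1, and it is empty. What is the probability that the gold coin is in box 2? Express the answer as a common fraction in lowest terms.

1/4

Consider each possible location of the gold coin in turn.
If it is in box 1 (prior 1/5): the host opened box 1, so this case is ruled out; weight (1/5)·0 = 0.
If it is in any of boxes 2, 3, 4, and 5 (prior 1/5 each): the host picks box 1 with probability 1/4 regardless, and it is not the prize; weight (1/5)·(1/4) = 1/20 each.
The weights sum to 1/5.
So P(the gold coin in box 2 | the host opened box 1) = (1/20) / (1/5) = 1/4.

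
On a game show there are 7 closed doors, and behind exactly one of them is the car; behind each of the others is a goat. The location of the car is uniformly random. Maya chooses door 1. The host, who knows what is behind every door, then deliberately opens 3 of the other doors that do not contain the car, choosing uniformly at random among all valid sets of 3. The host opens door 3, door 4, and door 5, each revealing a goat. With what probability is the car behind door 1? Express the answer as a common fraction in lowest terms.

1/7

Consider each possible location of the car in turn.
If it is behind door 1 (prior 1/7): the host has 20 equally likely choices, so probability 1/20; weight (1/7)·(1/20) = 1/140.
If it is behind any of doors 2, 6, and 7 (prior 1/7 each): the host has 10 equally likely choices, so probability 1/10; weight (1/7)·(1/10) = 1/70 each.
If it is behind any of doors 3, 4, and 5 (prior 1/7 each): that door was opened and seen not to hold the prize — ruled out; weight (1/7)·0 = 0 each.
The weights sum to 1/20.
So P(the car behind door 1 | the host opened door 3, door 4, and door 5) = (1/140) / (1/20) = 1/7.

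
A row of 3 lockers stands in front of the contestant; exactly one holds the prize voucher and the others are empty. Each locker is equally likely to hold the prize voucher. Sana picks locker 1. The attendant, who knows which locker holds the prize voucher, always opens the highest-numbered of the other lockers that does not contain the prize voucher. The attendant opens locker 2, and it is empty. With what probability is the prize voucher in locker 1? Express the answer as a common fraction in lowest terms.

0

Apply Bayes' rule, conditioning on where the prize voucher actually is.
If it is in locker 1 (prior 1/3): the attendant would have opened locker 3 instead, probability 0; weight (1/3)·0 = 0.
If it is in locker 2 (prior 1/3): the attendant opened locker 2, so this case is ruled out; weight (1/3)·0 = 0.
If it is in locker 3 (prior 1/3): locker 2 is the highest-numbered option available, probability 1; weight (1/3)·1 = 1/3.
The weights sum to 1/3.
So P(the prize voucher in locker 1 | the attendant opened locker 2) = 0 / (1/3) = 0.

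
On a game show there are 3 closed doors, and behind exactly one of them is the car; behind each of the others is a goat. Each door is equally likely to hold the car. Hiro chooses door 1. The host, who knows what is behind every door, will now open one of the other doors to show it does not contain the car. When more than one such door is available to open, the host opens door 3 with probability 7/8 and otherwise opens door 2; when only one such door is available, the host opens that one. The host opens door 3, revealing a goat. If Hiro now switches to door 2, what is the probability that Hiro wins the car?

Consider each possible location of the car in turn.
If it is behind door 1 (prior 1/3): door 3 is available, opened with probability 7/8; weight (1/3)·(7/8) = 7/24.
If it is behind door 2 (prior 1/3): only door 3 is available, probability 1; weight (1/3)·1 = 1/3.
If it is behind door 3 (prior 1/3): the host opened door 3, so this case is ruled out; weight (1/3)·0 = 0.
The weights sum to 5/8.
So P(the car behind door 2 | the host opened door 3) = (1/3) / (5/8) = 8/15.

8/15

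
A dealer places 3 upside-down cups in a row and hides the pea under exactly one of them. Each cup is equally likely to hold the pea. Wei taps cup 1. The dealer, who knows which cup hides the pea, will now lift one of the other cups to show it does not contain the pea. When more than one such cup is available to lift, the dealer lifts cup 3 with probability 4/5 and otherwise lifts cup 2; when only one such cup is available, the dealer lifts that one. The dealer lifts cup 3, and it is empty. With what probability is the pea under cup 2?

Condition on the true location of the pea.
If it is under cup 1 (prior 1/3): cup 3 is available, opened with probability 4/5; weight (1/3)·(4/5) = 4/15.
If it is under cup 2 (prior 1/3): only cup 3 is available, probability 1; weight (1/3)·1 = 1/3.
If it is under cup 3 (prior 1/3): the dealer opened cup 3, so this case is ruled out; weight (1/3)·0 = 0.
The weights sum to 3/5.
So P(the pea under cup 2 | the dealer opened cup 3) = (1/3) / (3/5) = 5/9.

5/9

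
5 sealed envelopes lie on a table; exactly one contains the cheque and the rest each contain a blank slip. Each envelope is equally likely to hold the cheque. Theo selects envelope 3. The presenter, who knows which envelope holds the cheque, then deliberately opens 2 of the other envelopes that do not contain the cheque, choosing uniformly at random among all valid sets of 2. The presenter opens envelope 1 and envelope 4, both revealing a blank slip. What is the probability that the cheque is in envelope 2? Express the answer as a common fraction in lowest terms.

Consider each possible location of the cheque in turn.
If it is in either of envelopes 1 and 4 (prior 1/5 each): that envelope was opened and seen not to hold the prize — ruled out; weight (1/5)·0 = 0 each.
If it is in either of envelopes 2 and 5 (prior 1/5 each): the presenter has 3 equally likely choices, so probability 1/3; weight (1/5)·(1/3) = 1/15 each.
If it is in envelope 3 (prior 1/5): the presenter has 6 equally likely choices, so probability 1/6; weight (1/5)·(1/6) = 1/30.
The weights sum to 1/6.
So P(the cheque in envelope 2 | the presenter opened envelope 1 and envelope 4) = (1/15) / (1/6) = 2/5.

2/5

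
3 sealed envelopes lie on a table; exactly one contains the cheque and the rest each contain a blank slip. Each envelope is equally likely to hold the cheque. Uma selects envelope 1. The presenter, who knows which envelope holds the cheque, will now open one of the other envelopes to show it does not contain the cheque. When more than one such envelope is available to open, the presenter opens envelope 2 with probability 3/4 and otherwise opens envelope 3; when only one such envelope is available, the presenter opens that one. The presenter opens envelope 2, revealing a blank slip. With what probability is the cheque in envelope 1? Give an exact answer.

Apply Bayes' rule, conditioning on where the cheque actually is.
If it is in envelope 1 (prior 1/3): envelope 2 is available, opened with probability 3/4; weight (1/3)·(3/4) = 1/4.
If it is in envelope 2 (prior 1/3): the presenter opened envelope 2, so this case is ruled out; weight (1/3)·0 = 0.
If it is in envelope 3 (prior 1/3): only envelope 2 is available, probability 1; weight (1/3)·1 = 1/3.
The weights sum to 7/12.
So P(the cheque in envelope 1 | the presenter opened envelope 2) = (1/4) / (7/12) = 3/7.

3/7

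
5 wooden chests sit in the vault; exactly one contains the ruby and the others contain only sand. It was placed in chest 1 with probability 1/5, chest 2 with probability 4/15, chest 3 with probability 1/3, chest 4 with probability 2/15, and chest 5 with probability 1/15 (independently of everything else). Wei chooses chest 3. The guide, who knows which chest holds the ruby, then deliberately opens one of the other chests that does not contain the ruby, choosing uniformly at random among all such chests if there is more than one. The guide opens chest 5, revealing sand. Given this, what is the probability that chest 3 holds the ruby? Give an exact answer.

Condition on the true location of the ruby.
If it is in chest 1 (prior 1/5): the guide has 3 equally likely choices, so probability 1/3; weight (1/5)·(1/3) = 1/15.
If it is in chest 2 (prior 4/15): the guide has 3 equally likely choices, so probability 1/3; weight (4/15)·(1/3) = 4/45.
If it is in chest 3 (prior 1/3): the guide has 4 equally likely choices, so probability 1/4; weight (1/3)·(1/4) = 1/12.
If it is in chest 4 (prior 2/15): the guide has 3 equally likely choices, so probability 1/3; weight (2/15)·(1/3) = 2/45.
If it is in chest 5 (prior 1/15): the guide opened chest 5, so this case is ruled out; weight (1/15)·0 = 0.
The weights sum to 17/60.
So P(the ruby in chest 3 | the guide opened chest 5) = (1/12) / (17/60) = 5/17.

5/17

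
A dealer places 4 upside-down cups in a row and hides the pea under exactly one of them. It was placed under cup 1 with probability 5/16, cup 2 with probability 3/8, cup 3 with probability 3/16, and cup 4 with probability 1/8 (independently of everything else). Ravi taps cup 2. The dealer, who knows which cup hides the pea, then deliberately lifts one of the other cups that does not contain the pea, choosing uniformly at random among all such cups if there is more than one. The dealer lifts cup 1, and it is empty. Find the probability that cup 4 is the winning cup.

2/9

Condition on the true location of the pea.
If it is under cup 1 (prior 5/16): the dealer opened cup 1, so this case is ruled out; weight (5/16)·0 = 0.
If it is under cup 2 (prior 3/8): the dealer has 3 equally likely choices, so probability 1/3; weight (3/8)·(1/3) = 1/8.
If it is under cup 3 (prior 3/16): the dealer has 2 equally likely choices, so probability 1/2; weight (3/16)·(1/2) = 3/32.
If it is under cup 4 (prior 1/8): the dealer has 2 equally likely choices, so probability 1/2; weight (1/8)·(1/2) = 1/16.
The weights sum to 9/32.
So P(the pea under cup 4 | the dealer opened cup 1) = (1/16) / (9/32) = 2/9.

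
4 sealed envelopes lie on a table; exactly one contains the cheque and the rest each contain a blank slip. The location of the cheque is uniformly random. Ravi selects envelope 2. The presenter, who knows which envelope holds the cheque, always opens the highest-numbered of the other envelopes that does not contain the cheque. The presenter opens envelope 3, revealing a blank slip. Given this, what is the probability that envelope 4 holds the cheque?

Condition on the true location of the cheque.
If it is in either of envelopes 1 and 2 (prior 1/4 each): the presenter would have opened envelope 4 instead, probability 0; weight (1/4)·0 = 0 each.
If it is in envelope 3 (prior 1/4): the presenter opened envelope 3, so this case is ruled out; weight (1/4)·0 = 0.
If it is in envelope 4 (prior 1/4): envelope 3 is the highest-numbered option available, probability 1; weight (1/4)·1 = 1/4.
The weights sum to 1/4.
So P(the cheque in envelope 4 | the presenter opened envelope 3) = (1/4) / (1/4) = 1.

1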